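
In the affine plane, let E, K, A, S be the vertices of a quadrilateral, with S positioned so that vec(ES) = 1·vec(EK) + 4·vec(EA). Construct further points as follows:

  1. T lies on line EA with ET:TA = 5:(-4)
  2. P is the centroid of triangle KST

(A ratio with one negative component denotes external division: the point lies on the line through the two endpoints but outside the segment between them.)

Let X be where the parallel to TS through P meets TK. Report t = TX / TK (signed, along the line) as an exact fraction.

Choose coordinates E = (0, 0), K = (1, 0), A = (0, 1), S = (1, 4).
1. T lies on line EA with ET:TA = 5:(-4) ⇒ T = (0, 5)
2. P is the centroid of triangle KST ⇒ P = (2/3, 3)
through P parallel to TS: direction (1, -1); meets TK at X = (1/3, 10/3)
X = T + t·(K−T) with t = 1/3

t = 1/3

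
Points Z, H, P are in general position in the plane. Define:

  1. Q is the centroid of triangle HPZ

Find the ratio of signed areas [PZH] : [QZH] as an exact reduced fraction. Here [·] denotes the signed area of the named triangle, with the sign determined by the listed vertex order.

[PZH]:[QZH] = 3

Work in coordinates with Z = (0, 0), H = (1, 0), P = (0, 1).
1. Q is the centroid of triangle HPZ ⇒ Q = (1/3, 1/3)
2·[PZH] = 1, 2·[QZH] = 1/3
[PZH]:[QZH] = 1:1/3 = 3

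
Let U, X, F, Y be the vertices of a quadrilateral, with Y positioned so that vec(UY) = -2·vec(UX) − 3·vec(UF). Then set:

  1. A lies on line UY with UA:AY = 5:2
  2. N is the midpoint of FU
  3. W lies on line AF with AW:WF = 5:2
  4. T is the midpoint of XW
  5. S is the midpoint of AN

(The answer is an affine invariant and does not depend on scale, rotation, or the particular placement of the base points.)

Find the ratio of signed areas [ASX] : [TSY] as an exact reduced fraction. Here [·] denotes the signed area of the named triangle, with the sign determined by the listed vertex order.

[ASX]:[TSY] = -14/9

Work in coordinates with U = (0, 0), X = (1, 0), F = (0, 1), Y = (-2, -3).
1. A lies on line UY with UA:AY = 5:2 ⇒ A = (-10/7, -15/7)
2. N is the midpoint of FU ⇒ N = (0, 1/2)
3. W lies on line AF with AW:WF = 5:2 ⇒ W = (-20/49, 5/49)
4. T is the midpoint of XW ⇒ T = (29/98, 5/98)
5. S is the midpoint of AN ⇒ S = (-5/7, -23/28)
2·[ASX] = -47/28, 2·[TSY] = 423/392
[ASX]:[TSY] = -47/28:423/392 = -14/9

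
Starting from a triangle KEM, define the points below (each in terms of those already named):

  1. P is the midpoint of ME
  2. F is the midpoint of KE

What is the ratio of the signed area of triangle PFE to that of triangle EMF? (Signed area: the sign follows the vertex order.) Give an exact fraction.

Choose coordinates K = (0, 0), E = (1, 0), M = (0, 1).
1. P is the midpoint of ME ⇒ P = (1/2, 1/2)
2. F is the midpoint of KE ⇒ F = (1/2, 0)
2·[PFE] = 1/4, 2·[EMF] = 1/2
[PFE]:[EMF] = 1/4:1/2 = 1/2

[PFE]:[EMF] = 1/2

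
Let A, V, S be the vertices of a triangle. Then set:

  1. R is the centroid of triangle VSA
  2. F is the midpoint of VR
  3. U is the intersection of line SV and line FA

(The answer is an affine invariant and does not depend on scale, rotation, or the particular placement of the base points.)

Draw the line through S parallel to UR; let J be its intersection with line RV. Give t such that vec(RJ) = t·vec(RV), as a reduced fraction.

Choose coordinates A = (0, 0), V = (1, 0), S = (0, 1).
1. R is the centroid of triangle VSA ⇒ R = (1/3, 1/3)
2. F is the midpoint of VR ⇒ F = (2/3, 1/6)
3. U is the intersection of line SV and line FA ⇒ U = (4/5, 1/5)
through S parallel to UR: direction (-7/15, 2/15); meets RV at J = (-7/3, 5/3)
J = R + t·(V−R) with t = -4

t = -4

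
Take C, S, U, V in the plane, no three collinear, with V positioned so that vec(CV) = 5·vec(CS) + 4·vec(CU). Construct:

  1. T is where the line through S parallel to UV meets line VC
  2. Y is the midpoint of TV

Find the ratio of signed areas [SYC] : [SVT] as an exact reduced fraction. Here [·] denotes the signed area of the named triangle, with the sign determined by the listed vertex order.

Work in coordinates with C = (0, 0), S = (1, 0), U = (0, 1), V = (5, 4).
1. T is where the line through S parallel to UV meets line VC ⇒ T = (-3, -12/5)
2. Y is the midpoint of TV ⇒ Y = (1, 4/5)
2·[SYC] = 4/5, 2·[SVT] = 32/5
[SYC]:[SVT] = 4/5:32/5 = 1/8

[SYC]:[SVT] = 1/8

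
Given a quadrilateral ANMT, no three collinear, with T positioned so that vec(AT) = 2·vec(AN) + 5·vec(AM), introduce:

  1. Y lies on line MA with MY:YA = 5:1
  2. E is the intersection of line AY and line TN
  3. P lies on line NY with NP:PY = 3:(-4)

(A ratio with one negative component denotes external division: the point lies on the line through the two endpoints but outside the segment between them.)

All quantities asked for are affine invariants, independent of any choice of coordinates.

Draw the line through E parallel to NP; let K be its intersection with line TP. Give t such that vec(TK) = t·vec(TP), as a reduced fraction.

Choose coordinates A = (0, 0), N = (1, 0), M = (0, 1), T = (2, 5).
1. Y lies on line MA with MY:YA = 5:1 ⇒ Y = (0, 1/6)
2. E is the intersection of line AY and line TN ⇒ E = (0, -5)
3. P lies on line NY with NP:PY = 3:(-4) ⇒ P = (4, -1/2)
through E parallel to NP: direction (3, -1/2); meets TP at K = (6, -6)
K = T + t·(P−T) with t = 2

t = 2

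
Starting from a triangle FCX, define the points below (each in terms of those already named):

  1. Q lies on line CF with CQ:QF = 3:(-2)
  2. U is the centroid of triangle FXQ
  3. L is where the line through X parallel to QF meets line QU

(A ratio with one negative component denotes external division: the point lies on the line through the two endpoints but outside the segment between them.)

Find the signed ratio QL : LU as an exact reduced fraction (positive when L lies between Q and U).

QL:LU = -3/2

Set F = (0, 0), C = (1, 0), X = (0, 1); any affine frame gives the same invariant.
1. Q lies on line CF with CQ:QF = 3:(-2) ⇒ Q = (-2, 0)
2. U is the centroid of triangle FXQ ⇒ U = (-2/3, 1/3)
3. L is where the line through X parallel to QF meets line QU ⇒ L = (2, 1)
L = Q + t·(U−Q) with t = 3, so QL:LU = t:(1−t) = 3:-2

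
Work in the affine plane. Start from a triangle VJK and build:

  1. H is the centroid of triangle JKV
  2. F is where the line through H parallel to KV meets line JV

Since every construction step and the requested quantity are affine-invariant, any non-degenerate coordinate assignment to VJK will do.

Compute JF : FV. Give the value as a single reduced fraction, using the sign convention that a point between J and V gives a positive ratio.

JF:FV = 2

Assign V = (0, 0), J = (1, 0), K = (0, 1) — the answer is frame-independent, so this choice is without loss of generality.
1. H is the centroid of triangle JKV ⇒ H = (1/3, 1/3)
2. F is where the line through H parallel to KV meets line JV ⇒ F = (1/3, 0)
F = J + t·(V−J) with t = 2/3, so JF:FV = t:(1−t) = 2/3:1/3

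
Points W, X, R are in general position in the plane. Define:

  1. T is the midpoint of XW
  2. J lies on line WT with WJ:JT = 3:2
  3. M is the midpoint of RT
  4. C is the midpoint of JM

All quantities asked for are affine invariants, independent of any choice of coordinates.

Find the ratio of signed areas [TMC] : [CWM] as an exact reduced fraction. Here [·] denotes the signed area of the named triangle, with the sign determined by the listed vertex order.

[TMC]:[CWM] = -2/3

Assign W = (0, 0), X = (1, 0), R = (0, 1) — the answer is frame-independent, so this choice is without loss of generality.
1. T is the midpoint of XW ⇒ T = (1/2, 0)
2. J lies on line WT with WJ:JT = 3:2 ⇒ J = (3/10, 0)
3. M is the midpoint of RT ⇒ M = (1/4, 1/2)
4. C is the midpoint of JM ⇒ C = (11/40, 1/4)
2·[TMC] = 1/20, 2·[CWM] = -3/40
[TMC]:[CWM] = 1/20:-3/40 = -2/3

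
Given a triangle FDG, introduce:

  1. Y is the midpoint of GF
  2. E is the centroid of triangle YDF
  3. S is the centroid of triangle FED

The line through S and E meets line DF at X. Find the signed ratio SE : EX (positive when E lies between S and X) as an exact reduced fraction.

SE:EX = -2/3

Choose coordinates F = (0, 0), D = (1, 0), G = (0, 1).
1. Y is the midpoint of GF ⇒ Y = (0, 1/2)
2. E is the centroid of triangle YDF ⇒ E = (1/3, 1/6)
3. S is the centroid of triangle FED ⇒ S = (4/9, 1/18)
line SE meets DF at X = (1/2, 0)
E = S + t·(X−S) with t = -2, so SE:EX = -2:3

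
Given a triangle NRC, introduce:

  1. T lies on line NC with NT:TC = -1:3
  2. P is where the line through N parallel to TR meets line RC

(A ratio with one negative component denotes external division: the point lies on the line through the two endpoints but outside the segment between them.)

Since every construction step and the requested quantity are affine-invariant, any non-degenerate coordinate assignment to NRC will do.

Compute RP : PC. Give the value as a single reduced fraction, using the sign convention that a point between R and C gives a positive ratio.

Work in coordinates with N = (0, 0), R = (1, 0), C = (0, 1).
1. T lies on line NC with NT:TC = -1:3 ⇒ T = (0, -1/2)
2. P is where the line through N parallel to TR meets line RC ⇒ P = (2/3, 1/3)
P = R + t·(C−R) with t = 1/3, so RP:PC = t:(1−t) = 1/3:2/3

RP:PC = 1/2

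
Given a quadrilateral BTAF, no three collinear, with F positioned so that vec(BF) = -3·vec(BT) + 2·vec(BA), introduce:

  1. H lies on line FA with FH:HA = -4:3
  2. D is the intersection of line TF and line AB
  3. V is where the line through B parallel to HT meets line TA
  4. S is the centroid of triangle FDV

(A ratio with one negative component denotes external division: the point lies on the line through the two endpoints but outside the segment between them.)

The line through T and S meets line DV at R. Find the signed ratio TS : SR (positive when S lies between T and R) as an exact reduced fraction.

TS:SR = -2

Set B = (0, 0), T = (1, 0), A = (0, 1), F = (-3, 2); any affine frame gives the same invariant.
1. H lies on line FA with FH:HA = -4:3 ⇒ H = (9, -2)
2. D is the intersection of line TF and line AB ⇒ D = (0, 1/2)
3. V is where the line through B parallel to HT meets line TA ⇒ V = (4/3, -1/3)
4. S is the centroid of triangle FDV ⇒ S = (-5/9, 13/18)
line TS meets DV at R = (2/9, 13/36)
S = T + t·(R−T) with t = 2, so TS:SR = 2:-1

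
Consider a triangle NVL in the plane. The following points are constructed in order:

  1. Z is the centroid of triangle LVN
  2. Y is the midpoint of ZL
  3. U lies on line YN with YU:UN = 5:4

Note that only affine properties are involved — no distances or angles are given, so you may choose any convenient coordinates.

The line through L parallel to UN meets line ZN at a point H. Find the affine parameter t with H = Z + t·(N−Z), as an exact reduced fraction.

Work in coordinates with N = (0, 0), V = (1, 0), L = (0, 1).
1. Z is the centroid of triangle LVN ⇒ Z = (1/3, 1/3)
2. Y is the midpoint of ZL ⇒ Y = (1/6, 2/3)
3. U lies on line YN with YU:UN = 5:4 ⇒ U = (2/27, 8/27)
through L parallel to UN: direction (-2/27, -8/27); meets ZN at H = (-1/3, -1/3)
H = Z + t·(N−Z) with t = 2

t = 2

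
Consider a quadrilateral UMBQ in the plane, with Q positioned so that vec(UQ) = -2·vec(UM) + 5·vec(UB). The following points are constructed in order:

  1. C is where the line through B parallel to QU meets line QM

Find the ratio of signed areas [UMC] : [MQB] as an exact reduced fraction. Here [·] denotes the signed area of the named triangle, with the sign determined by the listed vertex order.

Choose coordinates U = (0, 0), M = (1, 0), B = (0, 1), Q = (-2, 5).
1. C is where the line through B parallel to QU meets line QM ⇒ C = (-4/5, 3)
2·[UMC] = 3, 2·[MQB] = 2
[UMC]:[MQB] = 3:2 = 3/2

[UMC]:[MQB] = 3/2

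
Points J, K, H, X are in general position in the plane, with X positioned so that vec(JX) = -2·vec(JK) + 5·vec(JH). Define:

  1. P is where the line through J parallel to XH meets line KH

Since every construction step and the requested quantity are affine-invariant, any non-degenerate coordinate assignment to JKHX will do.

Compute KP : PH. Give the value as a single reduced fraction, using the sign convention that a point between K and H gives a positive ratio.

KP:PH = -2

Work in coordinates with J = (0, 0), K = (1, 0), H = (0, 1), X = (-2, 5).
1. P is where the line through J parallel to XH meets line KH ⇒ P = (-1, 2)
P = K + t·(H−K) with t = 2, so KP:PH = t:(1−t) = 2:-1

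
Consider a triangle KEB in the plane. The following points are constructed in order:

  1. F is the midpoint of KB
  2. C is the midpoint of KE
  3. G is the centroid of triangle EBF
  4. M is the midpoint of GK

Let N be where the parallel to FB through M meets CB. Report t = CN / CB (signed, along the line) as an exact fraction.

t = 2/3

Work in coordinates with K = (0, 0), E = (1, 0), B = (0, 1).
1. F is the midpoint of KB ⇒ F = (0, 1/2)
2. C is the midpoint of KE ⇒ C = (1/2, 0)
3. G is the centroid of triangle EBF ⇒ G = (1/3, 1/2)
4. M is the midpoint of GK ⇒ M = (1/6, 1/4)
through M parallel to FB: direction (0, 1/2); meets CB at N = (1/6, 2/3)
N = C + t·(B−C) with t = 2/3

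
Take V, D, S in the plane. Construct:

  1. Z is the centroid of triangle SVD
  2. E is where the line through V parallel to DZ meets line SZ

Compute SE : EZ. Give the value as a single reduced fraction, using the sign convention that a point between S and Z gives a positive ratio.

Assign V = (0, 0), D = (1, 0), S = (0, 1) — the answer is frame-independent, so this choice is without loss of generality.
1. Z is the centroid of triangle SVD ⇒ Z = (1/3, 1/3)
2. E is where the line through V parallel to DZ meets line SZ ⇒ E = (2/3, -1/3)
E = S + t·(Z−S) with t = 2, so SE:EZ = t:(1−t) = 2:-1

SE:EZ = -2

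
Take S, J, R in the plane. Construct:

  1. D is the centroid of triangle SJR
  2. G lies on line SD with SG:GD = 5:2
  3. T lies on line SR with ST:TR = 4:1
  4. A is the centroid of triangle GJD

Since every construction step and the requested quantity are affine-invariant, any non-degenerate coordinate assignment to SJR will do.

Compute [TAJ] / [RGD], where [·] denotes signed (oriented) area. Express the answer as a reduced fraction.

Assign S = (0, 0), J = (1, 0), R = (0, 1) — the answer is frame-independent, so this choice is without loss of generality.
1. D is the centroid of triangle SJR ⇒ D = (1/3, 1/3)
2. G lies on line SD with SG:GD = 5:2 ⇒ G = (5/21, 5/21)
3. T lies on line SR with ST:TR = 4:1 ⇒ T = (0, 4/5)
4. A is the centroid of triangle GJD ⇒ A = (11/21, 4/21)
2·[TAJ] = 4/21, 2·[RGD] = 2/21
[TAJ]:[RGD] = 4/21:2/21 = 2

[TAJ]:[RGD] = 2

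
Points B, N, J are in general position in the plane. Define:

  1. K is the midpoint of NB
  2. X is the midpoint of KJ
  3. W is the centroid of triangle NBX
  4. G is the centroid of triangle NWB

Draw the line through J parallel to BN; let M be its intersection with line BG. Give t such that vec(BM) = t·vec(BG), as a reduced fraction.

Assign B = (0, 0), N = (1, 0), J = (0, 1) — the answer is frame-independent, so this choice is without loss of generality.
1. K is the midpoint of NB ⇒ K = (1/2, 0)
2. X is the midpoint of KJ ⇒ X = (1/4, 1/2)
3. W is the centroid of triangle NBX ⇒ W = (5/12, 1/6)
4. G is the centroid of triangle NWB ⇒ G = (17/36, 1/18)
through J parallel to BN: direction (1, 0); meets BG at M = (17/2, 1)
M = B + t·(G−B) with t = 18

t = 18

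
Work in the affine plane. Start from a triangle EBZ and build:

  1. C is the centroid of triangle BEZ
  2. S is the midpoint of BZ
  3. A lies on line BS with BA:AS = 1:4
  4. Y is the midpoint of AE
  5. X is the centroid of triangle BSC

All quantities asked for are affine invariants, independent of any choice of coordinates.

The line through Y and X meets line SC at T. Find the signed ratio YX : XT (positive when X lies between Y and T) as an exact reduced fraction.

YX:XT = 1/5

Assign E = (0, 0), B = (1, 0), Z = (0, 1) — the answer is frame-independent, so this choice is without loss of generality.
1. C is the centroid of triangle BEZ ⇒ C = (1/3, 1/3)
2. S is the midpoint of BZ ⇒ S = (1/2, 1/2)
3. A lies on line BS with BA:AS = 1:4 ⇒ A = (9/10, 1/10)
4. Y is the midpoint of AE ⇒ Y = (9/20, 1/20)
5. X is the centroid of triangle BSC ⇒ X = (11/18, 5/18)
line YX meets SC at T = (17/12, 17/12)
X = Y + t·(T−Y) with t = 1/6, so YX:XT = 1/6:5/6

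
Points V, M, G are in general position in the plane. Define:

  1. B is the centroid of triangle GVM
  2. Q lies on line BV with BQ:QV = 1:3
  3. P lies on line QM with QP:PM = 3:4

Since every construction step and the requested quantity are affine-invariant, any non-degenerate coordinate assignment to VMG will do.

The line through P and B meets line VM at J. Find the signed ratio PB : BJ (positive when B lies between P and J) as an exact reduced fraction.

PB:BJ = -4/7

Work in coordinates with V = (0, 0), M = (1, 0), G = (0, 1).
1. B is the centroid of triangle GVM ⇒ B = (1/3, 1/3)
2. Q lies on line BV with BQ:QV = 1:3 ⇒ Q = (1/4, 1/4)
3. P lies on line QM with QP:PM = 3:4 ⇒ P = (4/7, 1/7)
line PB meets VM at J = (3/4, 0)
B = P + t·(J−P) with t = -4/3, so PB:BJ = -4/3:7/3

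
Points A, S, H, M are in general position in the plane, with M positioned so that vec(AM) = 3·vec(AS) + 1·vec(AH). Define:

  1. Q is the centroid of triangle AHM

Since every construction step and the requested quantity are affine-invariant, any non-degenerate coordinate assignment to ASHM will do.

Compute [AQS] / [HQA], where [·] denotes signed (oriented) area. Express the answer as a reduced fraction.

[AQS]:[HQA] = 2/3

Set A = (0, 0), S = (1, 0), H = (0, 1), M = (3, 1); any affine frame gives the same invariant.
1. Q is the centroid of triangle AHM ⇒ Q = (1, 2/3)
2·[AQS] = -2/3, 2·[HQA] = -1
[AQS]:[HQA] = -2/3:-1 = 2/3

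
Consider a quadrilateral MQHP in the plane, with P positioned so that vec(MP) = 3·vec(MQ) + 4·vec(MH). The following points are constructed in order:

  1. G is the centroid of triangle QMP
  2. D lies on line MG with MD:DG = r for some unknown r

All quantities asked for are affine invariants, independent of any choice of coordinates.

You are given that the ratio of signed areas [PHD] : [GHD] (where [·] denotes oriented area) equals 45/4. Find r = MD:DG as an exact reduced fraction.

Work in coordinates with M = (0, 0), Q = (1, 0), H = (0, 1), P = (3, 4).
1. G is the centroid of triangle QMP ⇒ G = (4/3, 4/3)
2. With MD:DG = r, write λ = r/(r+1) so D = M + λ·(G−M); D is affine-linear in λ
Every point depending on D is an affine combination of D and λ-independent points, so each such coordinate is linear in λ; the λ² term in each signed area is a multiple of (G−M)×(G−M) = 0, so 2·[PHD] and 2·[GHD] are each linear in λ. Evaluating at λ=0 and λ=1:
  2·[PHD] = 3,   2·[GHD] = -4/3·λ + 4/3
So [PHD]:[GHD] = (3) / (-4/3·λ + 4/3). Setting this equal to 45/4:
  3 = 45/4·(-4/3·λ + 4/3)  ⇒  λ = 4/5
Then r = λ/(1−λ) = (4/5)/(1/5) = 4. Check: with r = 4, D = (16/15, 16/15) and [PHD]:[GHD] = 45/4 as required.

r = 4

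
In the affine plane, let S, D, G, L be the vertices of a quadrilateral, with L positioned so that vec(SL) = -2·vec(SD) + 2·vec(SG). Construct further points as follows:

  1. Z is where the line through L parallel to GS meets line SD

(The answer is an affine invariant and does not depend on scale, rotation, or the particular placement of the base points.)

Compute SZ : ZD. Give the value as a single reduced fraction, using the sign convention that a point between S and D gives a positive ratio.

Assign S = (0, 0), D = (1, 0), G = (0, 1), L = (-2, 2) — the answer is frame-independent, so this choice is without loss of generality.
1. Z is where the line through L parallel to GS meets line SD ⇒ Z = (-2, 0)
Z = S + t·(D−S) with t = -2, so SZ:ZD = t:(1−t) = -2:3

SZ:ZD = -2/3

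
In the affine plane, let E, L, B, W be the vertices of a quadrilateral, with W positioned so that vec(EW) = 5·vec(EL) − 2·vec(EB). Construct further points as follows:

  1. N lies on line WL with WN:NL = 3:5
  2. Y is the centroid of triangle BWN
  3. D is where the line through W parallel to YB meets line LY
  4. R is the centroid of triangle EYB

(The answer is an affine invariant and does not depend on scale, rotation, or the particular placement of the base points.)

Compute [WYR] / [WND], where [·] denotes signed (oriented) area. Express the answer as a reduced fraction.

Set E = (0, 0), L = (1, 0), B = (0, 1), W = (5, -2); any affine frame gives the same invariant.
1. N lies on line WL with WN:NL = 3:5 ⇒ N = (7/2, -5/4)
2. Y is the centroid of triangle BWN ⇒ Y = (17/6, -3/4)
3. D is where the line through W parallel to YB meets line LY ⇒ D = (127/39, -12/13)
4. R is the centroid of triangle EYB ⇒ R = (17/18, 1/12)
2·[WYR] = 5/9, 2·[WND] = -4/13
[WYR]:[WND] = 5/9:-4/13 = -65/36

[WYR]:[WND] = -65/36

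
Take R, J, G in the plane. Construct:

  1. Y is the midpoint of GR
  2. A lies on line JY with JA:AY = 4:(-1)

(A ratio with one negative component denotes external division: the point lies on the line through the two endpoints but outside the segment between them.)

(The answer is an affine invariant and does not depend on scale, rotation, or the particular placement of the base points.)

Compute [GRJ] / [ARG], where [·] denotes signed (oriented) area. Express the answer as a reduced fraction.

[GRJ]:[ARG] = 3

Work in coordinates with R = (0, 0), J = (1, 0), G = (0, 1).
1. Y is the midpoint of GR ⇒ Y = (0, 1/2)
2. A lies on line JY with JA:AY = 4:(-1) ⇒ A = (-1/3, 2/3)
2·[GRJ] = 1, 2·[ARG] = 1/3
[GRJ]:[ARG] = 1:1/3 = 3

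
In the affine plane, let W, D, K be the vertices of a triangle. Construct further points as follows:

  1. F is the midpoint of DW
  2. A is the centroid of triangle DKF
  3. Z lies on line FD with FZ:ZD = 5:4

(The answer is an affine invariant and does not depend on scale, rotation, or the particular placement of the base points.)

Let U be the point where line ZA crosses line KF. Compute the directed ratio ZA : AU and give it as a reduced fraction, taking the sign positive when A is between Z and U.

Set W = (0, 0), D = (1, 0), K = (0, 1); any affine frame gives the same invariant.
1. F is the midpoint of DW ⇒ F = (1/2, 0)
2. A is the centroid of triangle DKF ⇒ A = (1/2, 1/3)
3. Z lies on line FD with FZ:ZD = 5:4 ⇒ Z = (7/9, 0)
line ZA meets KF at U = (1/12, 5/6)
A = Z + t·(U−Z) with t = 2/5, so ZA:AU = 2/5:3/5

ZA:AU = 2/3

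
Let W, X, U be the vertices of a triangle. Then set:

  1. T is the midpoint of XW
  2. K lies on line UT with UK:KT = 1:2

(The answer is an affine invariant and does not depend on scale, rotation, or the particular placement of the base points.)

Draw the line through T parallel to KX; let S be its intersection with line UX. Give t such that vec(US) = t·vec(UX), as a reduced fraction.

Work in coordinates with W = (0, 0), X = (1, 0), U = (0, 1).
1. T is the midpoint of XW ⇒ T = (1/2, 0)
2. K lies on line UT with UK:KT = 1:2 ⇒ K = (1/6, 2/3)
through T parallel to KX: direction (5/6, -2/3); meets UX at S = (3, -2)
S = U + t·(X−U) with t = 3

t = 3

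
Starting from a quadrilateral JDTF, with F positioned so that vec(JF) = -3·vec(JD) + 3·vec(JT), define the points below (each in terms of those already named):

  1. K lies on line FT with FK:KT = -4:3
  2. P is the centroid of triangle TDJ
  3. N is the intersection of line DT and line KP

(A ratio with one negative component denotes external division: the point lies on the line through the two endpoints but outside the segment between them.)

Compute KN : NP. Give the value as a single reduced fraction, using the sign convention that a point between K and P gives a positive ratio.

Work in coordinates with J = (0, 0), D = (1, 0), T = (0, 1), F = (-3, 3).
1. K lies on line FT with FK:KT = -4:3 ⇒ K = (9, -5)
2. P is the centroid of triangle TDJ ⇒ P = (1/3, 1/3)
3. N is the intersection of line DT and line KP ⇒ N = (6/5, -1/5)
N = K + t·(P−K) with t = 9/10, so KN:NP = t:(1−t) = 9/10:1/10

KN:NP = 9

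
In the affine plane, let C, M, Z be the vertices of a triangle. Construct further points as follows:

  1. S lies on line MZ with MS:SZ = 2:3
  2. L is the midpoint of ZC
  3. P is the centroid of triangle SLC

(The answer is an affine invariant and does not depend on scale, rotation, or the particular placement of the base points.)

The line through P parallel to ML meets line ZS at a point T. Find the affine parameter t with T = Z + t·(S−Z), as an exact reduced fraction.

t = 2

Work in coordinates with C = (0, 0), M = (1, 0), Z = (0, 1).
1. S lies on line MZ with MS:SZ = 2:3 ⇒ S = (3/5, 2/5)
2. L is the midpoint of ZC ⇒ L = (0, 1/2)
3. P is the centroid of triangle SLC ⇒ P = (1/5, 3/10)
through P parallel to ML: direction (-1, 1/2); meets ZS at T = (6/5, -1/5)
T = Z + t·(S−Z) with t = 2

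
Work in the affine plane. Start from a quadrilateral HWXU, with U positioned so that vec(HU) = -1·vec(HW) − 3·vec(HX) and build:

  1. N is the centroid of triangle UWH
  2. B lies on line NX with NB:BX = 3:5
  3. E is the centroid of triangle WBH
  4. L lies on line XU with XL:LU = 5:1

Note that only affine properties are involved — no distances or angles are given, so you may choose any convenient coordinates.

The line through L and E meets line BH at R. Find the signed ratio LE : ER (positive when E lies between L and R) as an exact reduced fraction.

Set H = (0, 0), W = (1, 0), X = (0, 1), U = (-1, -3); any affine frame gives the same invariant.
1. N is the centroid of triangle UWH ⇒ N = (0, -1)
2. B lies on line NX with NB:BX = 3:5 ⇒ B = (0, -1/4)
3. E is the centroid of triangle WBH ⇒ E = (1/3, -1/12)
4. L lies on line XU with XL:LU = 5:1 ⇒ L = (-5/6, -7/3)
line LE meets BH at R = (0, -61/84)
E = L + t·(R−L) with t = 7/5, so LE:ER = 7/5:-2/5

LE:ER = -7/2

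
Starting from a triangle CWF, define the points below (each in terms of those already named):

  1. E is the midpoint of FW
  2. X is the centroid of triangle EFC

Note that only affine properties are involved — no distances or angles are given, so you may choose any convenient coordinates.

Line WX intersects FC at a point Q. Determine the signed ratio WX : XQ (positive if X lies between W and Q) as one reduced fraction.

Work in coordinates with C = (0, 0), W = (1, 0), F = (0, 1).
1. E is the midpoint of FW ⇒ E = (1/2, 1/2)
2. X is the centroid of triangle EFC ⇒ X = (1/6, 1/2)
line WX meets FC at Q = (0, 3/5)
X = W + t·(Q−W) with t = 5/6, so WX:XQ = 5/6:1/6

WX:XQ = 5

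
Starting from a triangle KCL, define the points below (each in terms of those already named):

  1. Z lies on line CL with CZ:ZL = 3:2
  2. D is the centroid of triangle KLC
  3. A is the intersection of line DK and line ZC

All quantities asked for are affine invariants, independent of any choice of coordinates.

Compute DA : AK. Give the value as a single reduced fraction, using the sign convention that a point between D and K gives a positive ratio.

DA:AK = -1/3

Set K = (0, 0), C = (1, 0), L = (0, 1); any affine frame gives the same invariant.
1. Z lies on line CL with CZ:ZL = 3:2 ⇒ Z = (2/5, 3/5)
2. D is the centroid of triangle KLC ⇒ D = (1/3, 1/3)
3. A is the intersection of line DK and line ZC ⇒ A = (1/2, 1/2)
A = D + t·(K−D) with t = -1/2, so DA:AK = t:(1−t) = -1/2:3/2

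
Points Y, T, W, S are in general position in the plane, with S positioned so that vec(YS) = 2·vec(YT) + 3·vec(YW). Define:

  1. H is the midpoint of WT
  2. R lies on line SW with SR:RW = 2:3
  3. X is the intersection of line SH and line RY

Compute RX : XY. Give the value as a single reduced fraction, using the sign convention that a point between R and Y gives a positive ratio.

Assign Y = (0, 0), T = (1, 0), W = (0, 1), S = (2, 3) — the answer is frame-independent, so this choice is without loss of generality.
1. H is the midpoint of WT ⇒ H = (1/2, 1/2)
2. R lies on line SW with SR:RW = 2:3 ⇒ R = (6/5, 11/5)
3. X is the intersection of line SH and line RY ⇒ X = (-2, -11/3)
X = R + t·(Y−R) with t = 8/3, so RX:XY = t:(1−t) = 8/3:-5/3

RX:XY = -8/5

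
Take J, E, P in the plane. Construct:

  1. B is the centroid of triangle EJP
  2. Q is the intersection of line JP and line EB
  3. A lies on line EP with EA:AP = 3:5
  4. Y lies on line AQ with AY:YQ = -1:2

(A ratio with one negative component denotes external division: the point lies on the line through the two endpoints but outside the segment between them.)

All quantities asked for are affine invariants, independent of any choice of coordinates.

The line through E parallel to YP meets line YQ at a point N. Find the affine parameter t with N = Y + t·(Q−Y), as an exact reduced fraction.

Choose coordinates J = (0, 0), E = (1, 0), P = (0, 1).
1. B is the centroid of triangle EJP ⇒ B = (1/3, 1/3)
2. Q is the intersection of line JP and line EB ⇒ Q = (0, 1/2)
3. A lies on line EP with EA:AP = 3:5 ⇒ A = (5/8, 3/8)
4. Y lies on line AQ with AY:YQ = -1:2 ⇒ Y = (5/4, 1/4)
through E parallel to YP: direction (-5/4, 3/4); meets YQ at N = (1/4, 9/20)
N = Y + t·(Q−Y) with t = 4/5

t = 4/5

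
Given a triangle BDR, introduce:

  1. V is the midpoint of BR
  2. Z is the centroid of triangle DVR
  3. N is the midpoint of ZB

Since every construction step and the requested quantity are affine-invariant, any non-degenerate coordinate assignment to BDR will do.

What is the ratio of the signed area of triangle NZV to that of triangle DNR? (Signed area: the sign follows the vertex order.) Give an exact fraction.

[NZV]:[DNR] = -1/7

Assign B = (0, 0), D = (1, 0), R = (0, 1) — the answer is frame-independent, so this choice is without loss of generality.
1. V is the midpoint of BR ⇒ V = (0, 1/2)
2. Z is the centroid of triangle DVR ⇒ Z = (1/3, 1/2)
3. N is the midpoint of ZB ⇒ N = (1/6, 1/4)
2·[NZV] = 1/12, 2·[DNR] = -7/12
[NZV]:[DNR] = 1/12:-7/12 = -1/7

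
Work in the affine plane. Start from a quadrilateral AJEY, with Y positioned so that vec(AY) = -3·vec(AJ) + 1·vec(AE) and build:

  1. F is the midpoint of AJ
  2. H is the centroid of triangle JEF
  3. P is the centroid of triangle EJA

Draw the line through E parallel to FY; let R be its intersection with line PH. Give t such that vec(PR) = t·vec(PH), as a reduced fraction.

t = 12

Set A = (0, 0), J = (1, 0), E = (0, 1), Y = (-3, 1); any affine frame gives the same invariant.
1. F is the midpoint of AJ ⇒ F = (1/2, 0)
2. H is the centroid of triangle JEF ⇒ H = (1/2, 1/3)
3. P is the centroid of triangle EJA ⇒ P = (1/3, 1/3)
through E parallel to FY: direction (-7/2, 1); meets PH at R = (7/3, 1/3)
R = P + t·(H−P) with t = 12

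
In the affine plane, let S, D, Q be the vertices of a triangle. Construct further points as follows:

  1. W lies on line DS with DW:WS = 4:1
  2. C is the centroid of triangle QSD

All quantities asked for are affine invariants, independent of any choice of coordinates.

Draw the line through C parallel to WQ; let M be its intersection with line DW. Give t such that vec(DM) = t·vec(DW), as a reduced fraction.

t = 3/4

Set S = (0, 0), D = (1, 0), Q = (0, 1); any affine frame gives the same invariant.
1. W lies on line DS with DW:WS = 4:1 ⇒ W = (1/5, 0)
2. C is the centroid of triangle QSD ⇒ C = (1/3, 1/3)
through C parallel to WQ: direction (-1/5, 1); meets DW at M = (2/5, 0)
M = D + t·(W−D) with t = 3/4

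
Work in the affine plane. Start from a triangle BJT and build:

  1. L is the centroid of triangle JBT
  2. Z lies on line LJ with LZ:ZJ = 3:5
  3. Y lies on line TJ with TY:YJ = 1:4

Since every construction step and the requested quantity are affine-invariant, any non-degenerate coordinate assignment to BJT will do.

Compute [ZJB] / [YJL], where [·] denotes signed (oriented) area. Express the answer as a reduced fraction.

Set B = (0, 0), J = (1, 0), T = (0, 1); any affine frame gives the same invariant.
1. L is the centroid of triangle JBT ⇒ L = (1/3, 1/3)
2. Z lies on line LJ with LZ:ZJ = 3:5 ⇒ Z = (7/12, 5/24)
3. Y lies on line TJ with TY:YJ = 1:4 ⇒ Y = (1/5, 4/5)
2·[ZJB] = -5/24, 2·[YJL] = -4/15
[ZJB]:[YJL] = -5/24:-4/15 = 25/32

[ZJB]:[YJL] = 25/32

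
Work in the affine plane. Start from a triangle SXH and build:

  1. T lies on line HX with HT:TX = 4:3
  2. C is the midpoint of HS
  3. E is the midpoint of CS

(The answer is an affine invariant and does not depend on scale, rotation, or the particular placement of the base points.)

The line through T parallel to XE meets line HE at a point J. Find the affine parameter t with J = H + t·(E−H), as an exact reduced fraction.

t = 4/7

Set S = (0, 0), X = (1, 0), H = (0, 1); any affine frame gives the same invariant.
1. T lies on line HX with HT:TX = 4:3 ⇒ T = (4/7, 3/7)
2. C is the midpoint of HS ⇒ C = (0, 1/2)
3. E is the midpoint of CS ⇒ E = (0, 1/4)
through T parallel to XE: direction (-1, 1/4); meets HE at J = (0, 4/7)
J = H + t·(E−H) with t = 4/7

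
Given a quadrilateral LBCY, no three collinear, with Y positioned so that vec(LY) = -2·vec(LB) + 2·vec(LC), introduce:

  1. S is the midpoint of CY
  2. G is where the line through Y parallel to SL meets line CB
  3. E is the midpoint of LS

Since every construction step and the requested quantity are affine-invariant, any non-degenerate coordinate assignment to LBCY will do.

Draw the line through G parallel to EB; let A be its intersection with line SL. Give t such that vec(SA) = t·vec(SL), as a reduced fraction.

t = -2

Set L = (0, 0), B = (1, 0), C = (0, 1), Y = (-2, 2); any affine frame gives the same invariant.
1. S is the midpoint of CY ⇒ S = (-1, 3/2)
2. G is where the line through Y parallel to SL meets line CB ⇒ G = (-4, 5)
3. E is the midpoint of LS ⇒ E = (-1/2, 3/4)
through G parallel to EB: direction (3/2, -3/4); meets SL at A = (-3, 9/2)
A = S + t·(L−S) with t = -2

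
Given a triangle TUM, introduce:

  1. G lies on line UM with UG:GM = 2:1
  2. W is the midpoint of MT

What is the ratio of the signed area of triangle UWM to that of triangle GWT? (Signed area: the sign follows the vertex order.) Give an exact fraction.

[UWM]:[GWT] = -3

Assign T = (0, 0), U = (1, 0), M = (0, 1) — the answer is frame-independent, so this choice is without loss of generality.
1. G lies on line UM with UG:GM = 2:1 ⇒ G = (1/3, 2/3)
2. W is the midpoint of MT ⇒ W = (0, 1/2)
2·[UWM] = -1/2, 2·[GWT] = 1/6
[UWM]:[GWT] = -1/2:1/6 = -3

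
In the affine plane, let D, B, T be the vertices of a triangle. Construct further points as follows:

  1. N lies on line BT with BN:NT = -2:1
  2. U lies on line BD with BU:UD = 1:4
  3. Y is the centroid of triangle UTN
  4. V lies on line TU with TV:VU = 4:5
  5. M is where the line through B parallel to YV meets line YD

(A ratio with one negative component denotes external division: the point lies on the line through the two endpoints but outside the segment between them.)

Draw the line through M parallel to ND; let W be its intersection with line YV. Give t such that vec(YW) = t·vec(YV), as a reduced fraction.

t = 91/318

Set D = (0, 0), B = (1, 0), T = (0, 1); any affine frame gives the same invariant.
1. N lies on line BT with BN:NT = -2:1 ⇒ N = (-1, 2)
2. U lies on line BD with BU:UD = 1:4 ⇒ U = (4/5, 0)
3. Y is the centroid of triangle UTN ⇒ Y = (-1/15, 1)
4. V lies on line TU with TV:VU = 4:5 ⇒ V = (16/45, 5/9)
5. M is where the line through B parallel to YV meets line YD ⇒ M = (-4/53, 60/53)
through M parallel to ND: direction (1, -2); meets YV at W = (155/2862, 1249/1431)
W = Y + t·(V−Y) with t = 91/318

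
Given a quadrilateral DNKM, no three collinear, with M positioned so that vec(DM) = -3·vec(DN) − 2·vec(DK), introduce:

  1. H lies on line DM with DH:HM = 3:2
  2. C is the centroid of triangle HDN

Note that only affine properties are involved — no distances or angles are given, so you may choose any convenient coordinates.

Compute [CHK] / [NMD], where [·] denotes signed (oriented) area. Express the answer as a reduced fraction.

Set D = (0, 0), N = (1, 0), K = (0, 1), M = (-3, -2); any affine frame gives the same invariant.
1. H lies on line DM with DH:HM = 3:2 ⇒ H = (-9/5, -6/5)
2. C is the centroid of triangle HDN ⇒ C = (-4/15, -2/5)
2·[CHK] = -29/15, 2·[NMD] = -2
[CHK]:[NMD] = -29/15:-2 = 29/30

[CHK]:[NMD] = 29/30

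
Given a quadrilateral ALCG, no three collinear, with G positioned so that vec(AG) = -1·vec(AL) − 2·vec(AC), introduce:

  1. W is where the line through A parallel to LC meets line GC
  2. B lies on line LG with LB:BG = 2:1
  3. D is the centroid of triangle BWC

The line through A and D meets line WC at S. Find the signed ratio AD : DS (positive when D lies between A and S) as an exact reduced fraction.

AD:DS = 5/4

Choose coordinates A = (0, 0), L = (1, 0), C = (0, 1), G = (-1, -2).
1. W is where the line through A parallel to LC meets line GC ⇒ W = (-1/4, 1/4)
2. B lies on line LG with LB:BG = 2:1 ⇒ B = (-1/3, -4/3)
3. D is the centroid of triangle BWC ⇒ D = (-7/36, -1/36)
line AD meets WC at S = (-7/20, -1/20)
D = A + t·(S−A) with t = 5/9, so AD:DS = 5/9:4/9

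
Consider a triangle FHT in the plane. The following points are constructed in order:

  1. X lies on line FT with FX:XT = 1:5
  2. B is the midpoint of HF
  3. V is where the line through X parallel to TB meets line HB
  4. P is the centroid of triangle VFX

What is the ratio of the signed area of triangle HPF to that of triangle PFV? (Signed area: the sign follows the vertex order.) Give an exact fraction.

[HPF]:[PFV] = 12

Choose coordinates F = (0, 0), H = (1, 0), T = (0, 1).
1. X lies on line FT with FX:XT = 1:5 ⇒ X = (0, 1/6)
2. B is the midpoint of HF ⇒ B = (1/2, 0)
3. V is where the line through X parallel to TB meets line HB ⇒ V = (1/12, 0)
4. P is the centroid of triangle VFX ⇒ P = (1/36, 1/18)
2·[HPF] = 1/18, 2·[PFV] = 1/216
[HPF]:[PFV] = 1/18:1/216 = 12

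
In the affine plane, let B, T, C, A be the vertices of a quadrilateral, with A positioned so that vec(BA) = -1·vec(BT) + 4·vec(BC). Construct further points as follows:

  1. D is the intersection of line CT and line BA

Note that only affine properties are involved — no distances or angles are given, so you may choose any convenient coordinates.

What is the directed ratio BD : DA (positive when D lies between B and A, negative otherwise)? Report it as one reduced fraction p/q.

Choose coordinates B = (0, 0), T = (1, 0), C = (0, 1), A = (-1, 4).
1. D is the intersection of line CT and line BA ⇒ D = (-1/3, 4/3)
D = B + t·(A−B) with t = 1/3, so BD:DA = t:(1−t) = 1/3:2/3

BD:DA = 1/2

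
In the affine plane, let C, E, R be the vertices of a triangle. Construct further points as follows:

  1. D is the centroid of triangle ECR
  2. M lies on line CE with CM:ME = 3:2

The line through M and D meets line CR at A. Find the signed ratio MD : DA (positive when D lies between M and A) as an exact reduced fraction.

Work in coordinates with C = (0, 0), E = (1, 0), R = (0, 1).
1. D is the centroid of triangle ECR ⇒ D = (1/3, 1/3)
2. M lies on line CE with CM:ME = 3:2 ⇒ M = (3/5, 0)
line MD meets CR at A = (0, 3/4)
D = M + t·(A−M) with t = 4/9, so MD:DA = 4/9:5/9

MD:DA = 4/5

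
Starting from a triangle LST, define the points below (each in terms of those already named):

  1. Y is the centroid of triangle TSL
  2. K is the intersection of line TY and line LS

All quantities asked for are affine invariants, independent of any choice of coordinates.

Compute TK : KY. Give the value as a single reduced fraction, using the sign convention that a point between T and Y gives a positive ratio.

Work in coordinates with L = (0, 0), S = (1, 0), T = (0, 1).
1. Y is the centroid of triangle TSL ⇒ Y = (1/3, 1/3)
2. K is the intersection of line TY and line LS ⇒ K = (1/2, 0)
K = T + t·(Y−T) with t = 3/2, so TK:KY = t:(1−t) = 3/2:-1/2

TK:KY = -3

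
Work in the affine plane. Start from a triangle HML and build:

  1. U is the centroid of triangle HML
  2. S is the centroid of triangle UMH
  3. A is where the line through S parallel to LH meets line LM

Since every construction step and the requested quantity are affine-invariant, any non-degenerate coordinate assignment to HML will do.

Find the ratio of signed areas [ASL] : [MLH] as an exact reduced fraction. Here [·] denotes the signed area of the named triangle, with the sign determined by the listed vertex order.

[ASL]:[MLH] = -16/81

Work in coordinates with H = (0, 0), M = (1, 0), L = (0, 1).
1. U is the centroid of triangle HML ⇒ U = (1/3, 1/3)
2. S is the centroid of triangle UMH ⇒ S = (4/9, 1/9)
3. A is where the line through S parallel to LH meets line LM ⇒ A = (4/9, 5/9)
2·[ASL] = -16/81, 2·[MLH] = 1
[ASL]:[MLH] = -16/81:1 = -16/81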